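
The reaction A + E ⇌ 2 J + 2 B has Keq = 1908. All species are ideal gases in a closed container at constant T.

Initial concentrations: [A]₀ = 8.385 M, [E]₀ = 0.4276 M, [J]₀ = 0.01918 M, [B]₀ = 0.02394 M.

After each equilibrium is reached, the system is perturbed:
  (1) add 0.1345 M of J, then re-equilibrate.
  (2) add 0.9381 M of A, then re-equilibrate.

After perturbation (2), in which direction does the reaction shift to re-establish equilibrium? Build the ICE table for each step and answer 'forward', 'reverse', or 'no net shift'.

Q₀ = 5.8804e-08 vs Keq = 1908 ⇒ Q<K, forward
Step 1:
                   A          E          J          B
  init         8.385     0.4276    0.01918    0.02394
  Δ          -0.4276    -0.4276     0.8551     0.8551
  eq           7.957 3.8905e-05     0.8743     0.8791
  solve Keq expr → x = 0.4276; check Q = 1908
Then add 0.1345 M of J.
Step 2:
                   A          E          J          B
  init         7.957 3.8905e-05      1.009     0.8791
  Δ       1.2885e-05 1.2885e-05 -2.5770e-05 -2.5770e-05
  eq           7.957 5.1791e-05      1.009      0.879
  solve Keq expr → x = -1.2885e-05; check Q = 1908
Then add 0.9381 M of A.
Step 3:
                   A          E          J          B
  init         8.896 5.1791e-05      1.009      0.879
  Δ       -5.4595e-06 -5.4595e-06 1.0919e-05 1.0919e-05
  eq           8.896 4.6331e-05      1.009      0.879
  solve Keq expr → x = 5.4595e-06; check Q = 1908

Direction: forward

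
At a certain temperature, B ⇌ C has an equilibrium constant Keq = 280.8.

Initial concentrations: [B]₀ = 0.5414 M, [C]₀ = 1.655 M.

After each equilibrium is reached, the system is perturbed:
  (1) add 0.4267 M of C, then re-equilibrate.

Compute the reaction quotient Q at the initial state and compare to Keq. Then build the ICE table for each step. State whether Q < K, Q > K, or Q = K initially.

Q₀ = 3.057 vs Keq = 280.8 ⇒ Q<K, forward
Step 1:
                   B          C
  Initial     0.5414      1.655
  Change     -0.5336     0.5336
  Equil     0.007794      2.189
  solve Keq expr → x = 0.5336; check Q = 280.8
Then add 0.4267 M of C.
Step 2:
                   B          C
  Initial   0.007794      2.615
  Change    0.001514  -0.001514
  Equil     0.009308      2.614
  solve Keq expr → x = -0.001514; check Q = 280.8

Q₀ = 3.057; Q < K (proceeds forward)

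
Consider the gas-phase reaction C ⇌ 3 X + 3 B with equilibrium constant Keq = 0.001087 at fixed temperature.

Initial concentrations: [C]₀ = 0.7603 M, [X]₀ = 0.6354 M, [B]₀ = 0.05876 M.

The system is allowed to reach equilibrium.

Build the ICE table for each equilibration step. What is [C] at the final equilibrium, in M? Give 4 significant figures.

[C]_eq = 0.7362 M

Q₀ = 6.8454e-05 vs Keq = 0.001087 ⇒ Q<K, forward
Step 1:
                   C          X          B
  init        0.7603     0.6354    0.05876
  Δ         -0.02414    0.07241    0.07241
  eq          0.7362     0.7078     0.1312
  solve Keq expr → x = 0.02414; check Q = 0.001087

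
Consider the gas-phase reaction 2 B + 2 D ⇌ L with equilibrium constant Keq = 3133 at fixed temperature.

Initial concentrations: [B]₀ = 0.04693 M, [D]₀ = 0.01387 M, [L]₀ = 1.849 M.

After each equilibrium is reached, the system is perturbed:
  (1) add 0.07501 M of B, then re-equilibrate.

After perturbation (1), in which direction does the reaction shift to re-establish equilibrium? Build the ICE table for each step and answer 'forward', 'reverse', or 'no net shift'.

Direction: forward

Q₀ = 4.3640e+06 vs Keq = 3133 ⇒ Q>K, reverse
Step 1:
                    B           D           L
  init        0.04693     0.01387       1.849
  Δ             0.125       0.125    -0.06251
  eq           0.1719      0.1389       1.786
  solve Keq expr → x = -0.06251; check Q = 3133
Then add 0.07501 M of B.
Step 2:
                    B           D           L
  init          0.247      0.1389       1.786
  Δ          -0.02892    -0.02892     0.01446
  eq            0.218        0.11       1.801
  solve Keq expr → x = 0.01446; check Q = 3133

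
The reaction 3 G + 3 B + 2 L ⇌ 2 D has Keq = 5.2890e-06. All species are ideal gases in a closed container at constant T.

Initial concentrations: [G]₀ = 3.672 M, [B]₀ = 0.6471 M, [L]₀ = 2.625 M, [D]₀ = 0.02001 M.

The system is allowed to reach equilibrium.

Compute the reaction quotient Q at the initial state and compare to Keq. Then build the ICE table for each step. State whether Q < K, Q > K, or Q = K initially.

Q₀ = 4.3313e-06; Q < K (proceeds forward)

Q₀ = 4.3313e-06 vs Keq = 5.2890e-06 ⇒ Q<K, forward
Step 1:
                   G          B          L          D
  init         3.672     0.6471      2.625    0.02001
  Δ         -0.00287   -0.00287  -0.001913   0.001913
  eq           3.669     0.6442      2.623    0.02192
  solve Keq expr → x = 9.5664e-04; check Q = 5.2890e-06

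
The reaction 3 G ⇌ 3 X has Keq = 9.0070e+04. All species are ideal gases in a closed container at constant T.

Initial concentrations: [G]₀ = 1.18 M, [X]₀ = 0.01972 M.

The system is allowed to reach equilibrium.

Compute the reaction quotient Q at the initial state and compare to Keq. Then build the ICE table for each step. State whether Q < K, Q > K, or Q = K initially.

Q₀ = 4.6674e-06 vs Keq = 9.0070e+04 ⇒ Q<K, forward
Step 1:
                  G         X
  I            1.18   0.01972
  C          -1.154     1.154
  E         0.02618     1.174
  solve Keq expr → x = 0.3846; check Q = 9.0070e+04

Q₀ = 4.6674e-06; Q < K (proceeds forward)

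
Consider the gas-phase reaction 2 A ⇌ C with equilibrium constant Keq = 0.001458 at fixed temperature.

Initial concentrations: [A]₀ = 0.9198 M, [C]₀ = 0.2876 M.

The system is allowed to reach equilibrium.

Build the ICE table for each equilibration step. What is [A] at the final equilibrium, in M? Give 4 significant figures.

Q₀ = 0.3399 vs Keq = 0.001458 ⇒ Q>K, reverse
Step 1:
                    A           C
  Initial      0.9198      0.2876
  Change       0.5687     -0.2844
  Equil         1.489    0.003231
  solve Keq expr → x = -0.2844; check Q = 0.001458

[A]_eq = 1.489 M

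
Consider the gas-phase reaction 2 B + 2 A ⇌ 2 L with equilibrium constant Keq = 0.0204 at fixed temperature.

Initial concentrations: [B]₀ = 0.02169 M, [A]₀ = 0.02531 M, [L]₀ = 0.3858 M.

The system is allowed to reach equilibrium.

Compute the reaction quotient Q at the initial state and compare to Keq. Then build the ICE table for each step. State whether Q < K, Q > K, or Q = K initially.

Q₀ = 4.9388e+05; Q > K (proceeds reverse)

Q₀ = 4.9388e+05 vs Keq = 0.0204 ⇒ Q>K, reverse
Step 1:
                  B         A         L
  I         0.02169   0.02531    0.3858
  C          0.3643    0.3643   -0.3643
  E           0.386    0.3896   0.02148
  solve Keq expr → x = -0.1822; check Q = 0.0204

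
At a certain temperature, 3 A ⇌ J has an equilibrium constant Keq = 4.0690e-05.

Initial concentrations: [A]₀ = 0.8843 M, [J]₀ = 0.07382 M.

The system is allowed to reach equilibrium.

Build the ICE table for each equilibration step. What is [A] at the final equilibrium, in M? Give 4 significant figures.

[A]_eq = 1.106 M

Q₀ = 0.1068 vs Keq = 4.0690e-05 ⇒ Q>K, reverse
Step 1:
                    A           J
  init         0.8843     0.07382
  Δ            0.2213    -0.07377
  eq            1.106  5.4989e-05
  solve Keq expr → x = -0.07377; check Q = 4.0690e-05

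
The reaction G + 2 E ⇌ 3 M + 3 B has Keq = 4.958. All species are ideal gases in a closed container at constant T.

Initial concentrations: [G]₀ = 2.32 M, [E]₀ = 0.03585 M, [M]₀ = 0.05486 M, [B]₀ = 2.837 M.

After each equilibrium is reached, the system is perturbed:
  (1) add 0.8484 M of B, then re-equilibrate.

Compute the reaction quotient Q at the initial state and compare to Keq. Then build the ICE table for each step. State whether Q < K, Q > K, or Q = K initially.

Q₀ = 1.264; Q < K (proceeds forward)

Q₀ = 1.264 vs Keq = 4.958 ⇒ Q<K, forward
Step 1:
                  G         E         M         B
  init         2.32   0.03585   0.05486     2.837
  Δ       -0.004893 -0.009786   0.01468   0.01468
  eq          2.315   0.02606   0.06954     2.852
  solve Keq expr → x = 0.004893; check Q = 4.958
Then add 0.8484 M of B.
Step 2:
                  G         E         M         B
  init        2.315   0.02606   0.06954       3.7
  Δ        0.002792  0.005584 -0.008377 -0.008377
  eq          2.318   0.03165   0.06116     3.692
  solve Keq expr → x = -0.002792; check Q = 4.958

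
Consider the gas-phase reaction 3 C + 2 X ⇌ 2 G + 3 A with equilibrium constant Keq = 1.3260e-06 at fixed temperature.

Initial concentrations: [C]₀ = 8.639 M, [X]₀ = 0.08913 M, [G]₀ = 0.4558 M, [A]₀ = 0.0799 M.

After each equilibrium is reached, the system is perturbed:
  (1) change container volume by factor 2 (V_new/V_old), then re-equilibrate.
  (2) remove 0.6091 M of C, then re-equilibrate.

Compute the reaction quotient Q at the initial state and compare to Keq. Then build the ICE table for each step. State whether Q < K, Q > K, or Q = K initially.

Q₀ = 2.0690e-05 vs Keq = 1.3260e-06 ⇒ Q>K, reverse
Step 1:
                   C          X          G          A
  I            8.639    0.08913     0.4558     0.0799
  C          0.04007    0.02671   -0.02671   -0.04007
  E            8.679     0.1158     0.4291    0.03983
  solve Keq expr → x = -0.01336; check Q = 1.3260e-06
Then change container volume by factor 2 (V_new/V_old).
Step 2:
                   C          X          G          A
  I             4.34    0.05792     0.2145    0.01991
  C                0          0          0          0
  E             4.34    0.05792     0.2145    0.01991
  solve Keq expr → x = 0; check Q = 1.3260e-06
Then remove 0.6091 M of C.
Step 3:
                   C          X          G          A
  I             3.73    0.05792     0.2145    0.01991
  C         0.002385    0.00159   -0.00159  -0.002385
  E            3.733    0.05951      0.213    0.01753
  solve Keq expr → x = -7.9515e-04; check Q = 1.3260e-06

Q₀ = 2.0690e-05; Q > K (proceeds reverse)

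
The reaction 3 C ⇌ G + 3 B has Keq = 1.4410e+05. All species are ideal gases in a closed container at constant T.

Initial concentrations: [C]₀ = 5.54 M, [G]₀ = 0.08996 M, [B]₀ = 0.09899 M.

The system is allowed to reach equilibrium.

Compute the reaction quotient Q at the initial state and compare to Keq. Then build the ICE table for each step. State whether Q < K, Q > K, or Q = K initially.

Q₀ = 5.1321e-07 vs Keq = 1.4410e+05 ⇒ Q<K, forward
Step 1:
                    C           G           B
  Initial        5.54     0.08996     0.09899
  Change        -5.41       1.803        5.41
  Equil          0.13       1.893       5.509
  solve Keq expr → x = 1.803; check Q = 1.4410e+05

Q₀ = 5.1321e-07; Q < K (proceeds forward)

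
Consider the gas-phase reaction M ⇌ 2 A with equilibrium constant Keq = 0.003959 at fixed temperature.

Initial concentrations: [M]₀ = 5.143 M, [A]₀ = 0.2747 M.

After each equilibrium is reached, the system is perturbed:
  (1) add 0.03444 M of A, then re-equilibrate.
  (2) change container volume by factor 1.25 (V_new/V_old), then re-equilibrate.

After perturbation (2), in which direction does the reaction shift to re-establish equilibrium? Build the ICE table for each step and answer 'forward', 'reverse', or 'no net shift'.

Q₀ = 0.01467 vs Keq = 0.003959 ⇒ Q>K, reverse
Step 1:
                   M          A
  init         5.143     0.2747
  Δ          0.06555    -0.1311
  eq           5.209     0.1436
  solve Keq expr → x = -0.06555; check Q = 0.003959
Then add 0.03444 M of A.
Step 2:
                   M          A
  init         5.209      0.178
  Δ           0.0171    -0.0342
  eq           5.226     0.1438
  solve Keq expr → x = -0.0171; check Q = 0.003959
Then change container volume by factor 1.25 (V_new/V_old).
Step 3:
                   M          A
  init         4.181     0.1151
  Δ        -0.006739    0.01348
  eq           4.174     0.1285
  solve Keq expr → x = 0.006739; check Q = 0.003959

Direction: forward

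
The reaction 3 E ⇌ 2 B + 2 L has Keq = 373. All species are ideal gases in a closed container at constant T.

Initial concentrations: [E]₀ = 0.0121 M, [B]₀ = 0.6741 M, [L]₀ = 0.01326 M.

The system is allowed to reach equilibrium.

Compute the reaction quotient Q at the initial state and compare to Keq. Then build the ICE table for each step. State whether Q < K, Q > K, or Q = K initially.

Q₀ = 45.1; Q < K (proceeds forward)

Q₀ = 45.1 vs Keq = 373 ⇒ Q<K, forward
Step 1:
                  E         B         L
  init       0.0121    0.6741   0.01326
  Δ       -0.005108  0.003406  0.003406
  eq       0.006992    0.6775   0.01667
  solve Keq expr → x = 0.001703; check Q = 373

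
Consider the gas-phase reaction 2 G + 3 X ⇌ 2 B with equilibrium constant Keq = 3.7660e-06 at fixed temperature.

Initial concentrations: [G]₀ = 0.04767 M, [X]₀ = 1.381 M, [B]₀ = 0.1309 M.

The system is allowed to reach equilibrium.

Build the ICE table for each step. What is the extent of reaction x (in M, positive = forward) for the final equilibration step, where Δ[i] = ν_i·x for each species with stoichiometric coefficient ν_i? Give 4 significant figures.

Q₀ = 2.863 vs Keq = 3.7660e-06 ⇒ Q>K, reverse
Step 1:
                  G         X         B
  init      0.04767     1.381    0.1309
  Δ          0.1302    0.1953   -0.1302
  eq         0.1779     1.576 6.8321e-04
  solve Keq expr → x = -0.06511; check Q = 3.7660e-06

x = -0.06511 M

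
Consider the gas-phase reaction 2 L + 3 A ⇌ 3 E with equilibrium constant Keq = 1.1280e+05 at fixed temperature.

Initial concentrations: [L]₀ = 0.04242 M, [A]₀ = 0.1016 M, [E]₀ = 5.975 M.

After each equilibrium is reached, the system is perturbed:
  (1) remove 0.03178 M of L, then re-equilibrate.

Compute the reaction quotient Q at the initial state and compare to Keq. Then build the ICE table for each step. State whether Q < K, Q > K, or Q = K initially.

Q₀ = 1.1303e+08 vs Keq = 1.1280e+05 ⇒ Q>K, reverse
Step 1:
                   L          A          E
  Initial    0.04242     0.1016      5.975
  Change       0.161     0.2415    -0.2415
  Equil       0.2034     0.3431      5.734
  solve Keq expr → x = -0.0805; check Q = 1.1280e+05
Then remove 0.03178 M of L.
Step 2:
                   L          A          E
  Initial     0.1716     0.3431      5.734
  Change     0.01374    0.02061   -0.02061
  Equil       0.1854     0.3637      5.713
  solve Keq expr → x = -0.006868; check Q = 1.1280e+05

Q₀ = 1.1303e+08; Q > K (proceeds reverse)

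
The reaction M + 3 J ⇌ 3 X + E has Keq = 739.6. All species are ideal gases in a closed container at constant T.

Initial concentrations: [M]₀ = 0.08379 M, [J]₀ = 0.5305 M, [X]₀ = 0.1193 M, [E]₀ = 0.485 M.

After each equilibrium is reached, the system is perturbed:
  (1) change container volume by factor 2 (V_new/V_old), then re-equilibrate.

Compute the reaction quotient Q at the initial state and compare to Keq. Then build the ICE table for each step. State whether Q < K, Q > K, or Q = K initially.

Q₀ = 0.06583 vs Keq = 739.6 ⇒ Q<K, forward
Step 1:
                   M          J          X          E
  init       0.08379     0.5305     0.1193      0.485
  Δ         -0.08215    -0.2465     0.2465    0.08215
  eq        0.001637      0.284     0.3658     0.5672
  solve Keq expr → x = 0.08215; check Q = 739.6
Then change container volume by factor 2 (V_new/V_old).
Step 2:
                   M          J          X          E
  init    8.1867e-04      0.142     0.1829     0.2836
  Δ                0          0          0          0
  eq      8.1867e-04      0.142     0.1829     0.2836
  solve Keq expr → x = 0; check Q = 739.6

Q₀ = 0.06583; Q < K (proceeds forward)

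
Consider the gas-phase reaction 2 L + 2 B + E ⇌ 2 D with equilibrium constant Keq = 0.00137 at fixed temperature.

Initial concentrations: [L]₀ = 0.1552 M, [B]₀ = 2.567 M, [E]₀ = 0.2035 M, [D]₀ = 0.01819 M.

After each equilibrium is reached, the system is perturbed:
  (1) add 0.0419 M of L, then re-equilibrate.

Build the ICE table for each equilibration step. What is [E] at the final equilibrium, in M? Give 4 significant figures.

[E]_eq = 0.2081 M

Q₀ = 0.01024 vs Keq = 0.00137 ⇒ Q>K, reverse
Step 1:
                   L          B          E          D
  Initial     0.1552      2.567     0.2035    0.01819
  Change     0.01094    0.01094   0.005471   -0.01094
  Equil       0.1661      2.578      0.209   0.007247
  solve Keq expr → x = -0.005471; check Q = 0.00137
Then add 0.0419 M of L.
Step 2:
                   L          B          E          D
  Initial      0.208      2.578      0.209   0.007247
  Change   -0.001728  -0.001728 -8.6382e-04   0.001728
  Equil       0.2063      2.576     0.2081   0.008975
  solve Keq expr → x = 8.6382e-04; check Q = 0.00137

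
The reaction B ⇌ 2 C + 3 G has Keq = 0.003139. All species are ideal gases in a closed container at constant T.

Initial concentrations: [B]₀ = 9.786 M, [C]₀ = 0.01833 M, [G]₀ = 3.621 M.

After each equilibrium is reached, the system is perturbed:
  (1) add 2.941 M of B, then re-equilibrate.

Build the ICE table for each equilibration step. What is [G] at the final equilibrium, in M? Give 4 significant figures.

[G]_eq = 3.637 M

Q₀ = 0.00163 vs Keq = 0.003139 ⇒ Q<K, forward
Step 1:
                   B          C          G
  Initial      9.786    0.01833      3.621
  Change   -0.003496   0.006992    0.01049
  Equil        9.783    0.02532      3.631
  solve Keq expr → x = 0.003496; check Q = 0.003139
Then add 2.941 M of B.
Step 2:
                   B          C          G
  Initial      12.72    0.02532      3.631
  Change   -0.001746   0.003492   0.005238
  Equil        12.72    0.02881      3.637
  solve Keq expr → x = 0.001746; check Q = 0.003139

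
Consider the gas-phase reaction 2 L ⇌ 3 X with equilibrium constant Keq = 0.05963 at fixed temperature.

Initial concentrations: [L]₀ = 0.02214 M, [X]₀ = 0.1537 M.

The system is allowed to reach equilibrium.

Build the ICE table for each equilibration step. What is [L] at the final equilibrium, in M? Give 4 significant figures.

Q₀ = 7.407 vs Keq = 0.05963 ⇒ Q>K, reverse
Step 1:
                    L           X
  I           0.02214      0.1537
  C           0.05519    -0.08279
  E           0.07733     0.07091
  solve Keq expr → x = -0.0276; check Q = 0.05963

[L]_eq = 0.07733 M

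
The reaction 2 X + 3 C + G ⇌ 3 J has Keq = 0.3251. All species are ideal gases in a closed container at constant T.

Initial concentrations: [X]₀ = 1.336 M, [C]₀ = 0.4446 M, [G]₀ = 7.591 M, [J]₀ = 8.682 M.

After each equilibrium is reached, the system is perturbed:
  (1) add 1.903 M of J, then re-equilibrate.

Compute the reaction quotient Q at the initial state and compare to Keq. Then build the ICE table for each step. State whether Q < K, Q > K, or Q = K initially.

Q₀ = 549.6; Q > K (proceeds reverse)

Q₀ = 549.6 vs Keq = 0.3251 ⇒ Q>K, reverse
Step 1:
                    X           C           G           J
  init          1.336      0.4446       7.591       8.682
  Δ             1.353        2.03      0.6765       -2.03
  eq            2.689       2.474       8.268       6.652
  solve Keq expr → x = -0.6765; check Q = 0.3251
Then add 1.903 M of J.
Step 2:
                    X           C           G           J
  init          2.689       2.474       8.268       8.555
  Δ            0.2514      0.3772      0.1257     -0.3772
  eq            2.941       2.851       8.393       8.178
  solve Keq expr → x = -0.1257; check Q = 0.3251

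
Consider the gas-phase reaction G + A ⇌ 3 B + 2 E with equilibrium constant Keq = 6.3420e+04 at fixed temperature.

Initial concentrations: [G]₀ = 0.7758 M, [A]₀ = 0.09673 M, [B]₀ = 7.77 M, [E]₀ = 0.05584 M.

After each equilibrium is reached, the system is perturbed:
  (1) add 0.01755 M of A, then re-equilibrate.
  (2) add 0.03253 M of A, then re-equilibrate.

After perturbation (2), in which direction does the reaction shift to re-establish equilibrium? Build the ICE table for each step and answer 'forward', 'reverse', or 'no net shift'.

Direction: forward

Q₀ = 19.49 vs Keq = 6.3420e+04 ⇒ Q<K, forward
Step 1:
                  G         A         B         E
  I          0.7758   0.09673      7.77   0.05584
  C        -0.09598  -0.09598     0.288     0.192
  E          0.6798 7.4524e-04     8.058    0.2478
  solve Keq expr → x = 0.09598; check Q = 6.3420e+04
Then add 0.01755 M of A.
Step 2:
                  G         A         B         E
  I          0.6798    0.0183     8.058    0.2478
  C        -0.01728  -0.01728   0.05185   0.03457
  E          0.6625  0.001012      8.11    0.2824
  solve Keq expr → x = 0.01728; check Q = 6.3420e+04
Then add 0.03253 M of A.
Step 3:
                  G         A         B         E
  I          0.6625   0.03354      8.11    0.2824
  C        -0.03189  -0.03189   0.09566   0.06377
  E          0.6306  0.001655     8.205    0.3461
  solve Keq expr → x = 0.03189; check Q = 6.3420e+04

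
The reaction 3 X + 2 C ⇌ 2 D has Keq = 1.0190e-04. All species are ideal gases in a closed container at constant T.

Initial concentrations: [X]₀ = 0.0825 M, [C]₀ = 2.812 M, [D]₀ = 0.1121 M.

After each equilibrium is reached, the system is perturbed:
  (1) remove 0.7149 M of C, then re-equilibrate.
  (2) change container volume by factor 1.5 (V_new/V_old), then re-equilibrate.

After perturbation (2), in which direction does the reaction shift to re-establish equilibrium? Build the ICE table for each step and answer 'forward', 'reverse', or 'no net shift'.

Q₀ = 2.83 vs Keq = 1.0190e-04 ⇒ Q>K, reverse
Step 1:
                    X           C           D
  init         0.0825       2.812      0.1121
  Δ            0.1628      0.1085     -0.1085
  eq           0.2453       2.921    0.003581
  solve Keq expr → x = -0.05426; check Q = 1.0190e-04
Then remove 0.7149 M of C.
Step 2:
                    X           C           D
  init         0.2453       2.206    0.003581
  Δ          0.001282  8.5436e-04 -8.5436e-04
  eq           0.2466       2.206    0.002727
  solve Keq expr → x = -4.2718e-04; check Q = 1.0190e-04
Then change container volume by factor 1.5 (V_new/V_old).
Step 3:
                    X           C           D
  init         0.1644       1.471    0.001818
  Δ          0.001225  8.1674e-04 -8.1674e-04
  eq           0.1656       1.472    0.001001
  solve Keq expr → x = -4.0837e-04; check Q = 1.0190e-04

Direction: reverse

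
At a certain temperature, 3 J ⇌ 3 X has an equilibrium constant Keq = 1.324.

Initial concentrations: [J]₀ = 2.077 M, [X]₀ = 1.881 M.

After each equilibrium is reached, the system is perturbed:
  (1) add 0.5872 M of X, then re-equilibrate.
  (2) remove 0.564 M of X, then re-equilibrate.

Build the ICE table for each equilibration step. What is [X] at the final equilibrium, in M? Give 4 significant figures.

Q₀ = 0.7428 vs Keq = 1.324 ⇒ Q<K, forward
Step 1:
                  J         X
  I           2.077     1.881
  C         -0.1905    0.1905
  E           1.886     2.072
  solve Keq expr → x = 0.0635; check Q = 1.324
Then add 0.5872 M of X.
Step 2:
                  J         X
  I           1.886     2.659
  C          0.2799   -0.2799
  E           2.166     2.379
  solve Keq expr → x = -0.09329; check Q = 1.324
Then remove 0.564 M of X.
Step 3:
                  J         X
  I           2.166     1.815
  C         -0.2688    0.2688
  E           1.898     2.084
  solve Keq expr → x = 0.08961; check Q = 1.324

[X]_eq = 2.084 M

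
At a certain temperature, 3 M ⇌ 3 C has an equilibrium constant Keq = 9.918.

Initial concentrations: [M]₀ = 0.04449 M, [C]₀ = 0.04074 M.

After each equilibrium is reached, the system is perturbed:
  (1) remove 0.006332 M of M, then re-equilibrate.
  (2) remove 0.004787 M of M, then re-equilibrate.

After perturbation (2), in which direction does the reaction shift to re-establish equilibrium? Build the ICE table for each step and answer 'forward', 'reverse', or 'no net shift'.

Q₀ = 0.7678 vs Keq = 9.918 ⇒ Q<K, forward
Step 1:
                  M         C
  Initial   0.04449   0.04074
  Change   -0.01742   0.01742
  Equil     0.02707   0.05816
  solve Keq expr → x = 0.005807; check Q = 9.918
Then remove 0.006332 M of M.
Step 2:
                  M         C
  Initial   0.02074   0.05816
  Change   0.004321 -0.004321
  Equil     0.02506   0.05384
  solve Keq expr → x = -0.00144; check Q = 9.918
Then remove 0.004787 M of M.
Step 3:
                  M         C
  Initial   0.02027   0.05384
  Change   0.003267 -0.003267
  Equil     0.02354   0.05057
  solve Keq expr → x = -0.001089; check Q = 9.918

Direction: reverse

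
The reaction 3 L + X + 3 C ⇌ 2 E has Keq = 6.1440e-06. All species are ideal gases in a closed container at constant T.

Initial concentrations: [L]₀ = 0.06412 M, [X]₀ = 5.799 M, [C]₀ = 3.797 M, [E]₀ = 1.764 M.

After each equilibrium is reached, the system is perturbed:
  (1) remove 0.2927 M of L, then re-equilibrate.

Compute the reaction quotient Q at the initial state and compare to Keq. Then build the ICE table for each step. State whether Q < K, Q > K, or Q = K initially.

Q₀ = 37.18 vs Keq = 6.1440e-06 ⇒ Q>K, reverse
Step 1:
                    L           X           C           E
  Initial     0.06412       5.799       3.797       1.764
  Change         2.18      0.7265        2.18      -1.453
  Equil         2.244       6.526       5.977      0.3109
  solve Keq expr → x = -0.7265; check Q = 6.1440e-06
Then remove 0.2927 M of L.
Step 2:
                    L           X           C           E
  Initial       1.951       6.526       5.977      0.3109
  Change      0.06287     0.02096     0.06287    -0.04191
  Equil         2.014       6.546       6.039       0.269
  solve Keq expr → x = -0.02096; check Q = 6.1440e-06

Q₀ = 37.18; Q > K (proceeds reverse)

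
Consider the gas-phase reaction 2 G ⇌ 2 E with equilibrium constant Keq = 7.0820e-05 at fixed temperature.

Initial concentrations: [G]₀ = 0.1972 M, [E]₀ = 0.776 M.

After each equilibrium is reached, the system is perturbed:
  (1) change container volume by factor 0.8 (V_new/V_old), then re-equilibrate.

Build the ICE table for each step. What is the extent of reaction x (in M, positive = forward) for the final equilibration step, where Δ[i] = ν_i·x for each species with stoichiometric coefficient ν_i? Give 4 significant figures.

x = 0 M

Q₀ = 15.48 vs Keq = 7.0820e-05 ⇒ Q>K, reverse
Step 1:
                    G           E
  I            0.1972       0.776
  C            0.7679     -0.7679
  E            0.9651    0.008122
  solve Keq expr → x = -0.3839; check Q = 7.0820e-05
Then change container volume by factor 0.8 (V_new/V_old).
Step 2:
                    G           E
  I             1.206     0.01015
  C                 0           0
  E             1.206     0.01015
  solve Keq expr → x = 0; check Q = 7.0820e-05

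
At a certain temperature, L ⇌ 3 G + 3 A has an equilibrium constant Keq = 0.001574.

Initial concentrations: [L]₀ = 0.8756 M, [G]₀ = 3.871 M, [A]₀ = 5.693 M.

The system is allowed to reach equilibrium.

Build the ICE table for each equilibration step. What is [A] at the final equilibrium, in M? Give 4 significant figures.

Q₀ = 1.2223e+04 vs Keq = 0.001574 ⇒ Q>K, reverse
Step 1:
                   L          G          A
  Initial     0.8756      3.871      5.693
  Change       1.264     -3.792     -3.792
  Equil         2.14    0.07886      1.901
  solve Keq expr → x = -1.264; check Q = 0.001574

[A]_eq = 1.901 M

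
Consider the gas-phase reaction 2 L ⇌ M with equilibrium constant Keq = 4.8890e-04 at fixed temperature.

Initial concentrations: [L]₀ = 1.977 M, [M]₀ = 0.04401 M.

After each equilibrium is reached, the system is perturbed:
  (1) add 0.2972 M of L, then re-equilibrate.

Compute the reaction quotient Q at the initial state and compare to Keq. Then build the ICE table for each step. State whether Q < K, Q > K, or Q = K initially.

Q₀ = 0.01126; Q > K (proceeds reverse)

Q₀ = 0.01126 vs Keq = 4.8890e-04 ⇒ Q>K, reverse
Step 1:
                   L          M
  init         1.977    0.04401
  Δ          0.08387   -0.04193
  eq           2.061   0.002076
  solve Keq expr → x = -0.04193; check Q = 4.8890e-04
Then add 0.2972 M of L.
Step 2:
                   L          M
  init         2.358   0.002076
  Δ        -0.001278 6.3913e-04
  eq           2.357   0.002716
  solve Keq expr → x = 6.3913e-04; check Q = 4.8890e-04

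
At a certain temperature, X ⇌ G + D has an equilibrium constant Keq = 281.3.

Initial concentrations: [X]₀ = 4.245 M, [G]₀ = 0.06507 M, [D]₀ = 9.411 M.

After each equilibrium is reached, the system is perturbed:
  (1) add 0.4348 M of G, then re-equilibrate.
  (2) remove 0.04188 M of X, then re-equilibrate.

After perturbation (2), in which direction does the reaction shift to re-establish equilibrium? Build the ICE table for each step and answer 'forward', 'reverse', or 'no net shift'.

Q₀ = 0.1443 vs Keq = 281.3 ⇒ Q<K, forward
Step 1:
                    X           G           D
  Initial       4.245     0.06507       9.411
  Change       -4.048       4.048       4.048
  Equil        0.1968       4.113       13.46
  solve Keq expr → x = 4.048; check Q = 281.3
Then add 0.4348 M of G.
Step 2:
                    X           G           D
  Initial      0.1968       4.548       13.46
  Change      0.01955    -0.01955    -0.01955
  Equil        0.2164       4.529       13.44
  solve Keq expr → x = -0.01955; check Q = 281.3
Then remove 0.04188 M of X.
Step 3:
                    X           G           D
  Initial      0.1745       4.529       13.44
  Change      0.03937    -0.03937    -0.03937
  Equil        0.2138       4.489        13.4
  solve Keq expr → x = -0.03937; check Q = 281.3

Direction: reverse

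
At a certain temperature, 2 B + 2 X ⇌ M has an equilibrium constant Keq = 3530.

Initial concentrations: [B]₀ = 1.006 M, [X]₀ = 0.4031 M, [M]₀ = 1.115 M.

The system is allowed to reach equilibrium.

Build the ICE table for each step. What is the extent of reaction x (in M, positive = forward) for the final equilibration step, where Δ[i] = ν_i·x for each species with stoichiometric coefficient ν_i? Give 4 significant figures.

x = 0.1864 M

Q₀ = 6.78 vs Keq = 3530 ⇒ Q<K, forward
Step 1:
                  B         X         M
  I           1.006    0.4031     1.115
  C         -0.3728   -0.3728    0.1864
  E          0.6332   0.03032     1.301
  solve Keq expr → x = 0.1864; check Q = 3530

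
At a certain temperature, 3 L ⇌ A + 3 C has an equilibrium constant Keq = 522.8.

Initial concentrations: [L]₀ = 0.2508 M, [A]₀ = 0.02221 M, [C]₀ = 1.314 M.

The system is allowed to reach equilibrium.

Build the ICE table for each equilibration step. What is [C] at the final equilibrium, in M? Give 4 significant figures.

[C]_eq = 1.486 M

Q₀ = 3.194 vs Keq = 522.8 ⇒ Q<K, forward
Step 1:
                    L           A           C
  I            0.2508     0.02221       1.314
  C           -0.1715     0.05718      0.1715
  E           0.07926     0.07939       1.486
  solve Keq expr → x = 0.05718; check Q = 522.8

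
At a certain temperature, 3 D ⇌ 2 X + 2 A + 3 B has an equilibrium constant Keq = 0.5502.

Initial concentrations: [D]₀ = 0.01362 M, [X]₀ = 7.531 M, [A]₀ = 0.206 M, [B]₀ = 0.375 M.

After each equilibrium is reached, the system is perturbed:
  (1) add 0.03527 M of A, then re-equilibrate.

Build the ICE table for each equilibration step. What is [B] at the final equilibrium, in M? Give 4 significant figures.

[B]_eq = 0.1854 M

Q₀ = 5.0235e+04 vs Keq = 0.5502 ⇒ Q>K, reverse
Step 1:
                  D         X         A         B
  Initial   0.01362     7.531     0.206     0.375
  Change     0.1739   -0.1159   -0.1159   -0.1739
  Equil      0.1875     7.415   0.09007    0.2011
  solve Keq expr → x = -0.05797; check Q = 0.5502
Then add 0.03527 M of A.
Step 2:
                  D         X         A         B
  Initial    0.1875     7.415    0.1253    0.2011
  Change    0.01567  -0.01044  -0.01044  -0.01567
  Equil      0.2032     7.405    0.1149    0.1854
  solve Keq expr → x = -0.005222; check Q = 0.5502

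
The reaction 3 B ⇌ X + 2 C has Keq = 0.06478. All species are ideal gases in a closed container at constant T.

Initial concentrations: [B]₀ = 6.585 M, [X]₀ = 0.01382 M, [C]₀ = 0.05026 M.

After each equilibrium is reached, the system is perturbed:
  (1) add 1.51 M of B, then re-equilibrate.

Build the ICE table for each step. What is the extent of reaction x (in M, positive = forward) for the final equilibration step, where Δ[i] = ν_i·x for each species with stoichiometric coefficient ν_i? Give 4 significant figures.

Q₀ = 1.2226e-07 vs Keq = 0.06478 ⇒ Q<K, forward
Step 1:
                    B           X           C
  init          6.585     0.01382     0.05026
  Δ            -2.805       0.935        1.87
  eq             3.78      0.9488        1.92
  solve Keq expr → x = 0.935; check Q = 0.06478
Then add 1.51 M of B.
Step 2:
                    B           X           C
  init           5.29      0.9488        1.92
  Δ           -0.6516      0.2172      0.4344
  eq            4.638       1.166       2.355
  solve Keq expr → x = 0.2172; check Q = 0.06478

x = 0.2172 M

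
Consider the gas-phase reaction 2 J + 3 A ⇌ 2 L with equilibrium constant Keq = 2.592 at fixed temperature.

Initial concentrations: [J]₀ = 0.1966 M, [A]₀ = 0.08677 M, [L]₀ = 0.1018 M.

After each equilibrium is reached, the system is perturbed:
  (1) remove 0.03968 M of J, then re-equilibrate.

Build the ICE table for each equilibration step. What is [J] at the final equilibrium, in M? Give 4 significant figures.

[J]_eq = 0.2277 M

Q₀ = 410.4 vs Keq = 2.592 ⇒ Q>K, reverse
Step 1:
                   J          A          L
  Initial     0.1966    0.08677     0.1018
  Change     0.06726     0.1009   -0.06726
  Equil       0.2639     0.1877    0.03454
  solve Keq expr → x = -0.03363; check Q = 2.592
Then remove 0.03968 M of J.
Step 2:
                   J          A          L
  Initial     0.2242     0.1877    0.03454
  Change    0.003484   0.005226  -0.003484
  Equil       0.2277     0.1929    0.03105
  solve Keq expr → x = -0.001742; check Q = 2.592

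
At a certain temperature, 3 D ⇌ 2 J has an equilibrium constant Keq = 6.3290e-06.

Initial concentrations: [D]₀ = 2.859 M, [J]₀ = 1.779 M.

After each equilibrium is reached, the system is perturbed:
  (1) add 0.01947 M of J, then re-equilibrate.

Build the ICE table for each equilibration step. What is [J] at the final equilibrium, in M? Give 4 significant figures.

[J]_eq = 0.03252 M

Q₀ = 0.1354 vs Keq = 6.3290e-06 ⇒ Q>K, reverse
Step 1:
                    D           J
  I             2.859       1.779
  C              2.62      -1.747
  E             5.479     0.03227
  solve Keq expr → x = -0.8734; check Q = 6.3290e-06
Then add 0.01947 M of J.
Step 2:
                    D           J
  I             5.479     0.05174
  C           0.02882    -0.01922
  E             5.508     0.03252
  solve Keq expr → x = -0.009608; check Q = 6.3290e-06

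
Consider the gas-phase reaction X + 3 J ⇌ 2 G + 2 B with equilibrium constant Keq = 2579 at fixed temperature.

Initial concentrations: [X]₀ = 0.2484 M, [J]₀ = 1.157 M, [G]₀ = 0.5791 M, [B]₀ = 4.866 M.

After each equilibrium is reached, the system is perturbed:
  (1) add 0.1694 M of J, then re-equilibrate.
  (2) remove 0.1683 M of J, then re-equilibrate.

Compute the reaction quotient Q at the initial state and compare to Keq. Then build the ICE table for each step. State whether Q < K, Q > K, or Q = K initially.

Q₀ = 20.64; Q < K (proceeds forward)

Q₀ = 20.64 vs Keq = 2579 ⇒ Q<K, forward
Step 1:
                  X         J         G         B
  I          0.2484     1.157    0.5791     4.866
  C         -0.1948   -0.5845    0.3897    0.3897
  E         0.05357    0.5725    0.9688     5.256
  solve Keq expr → x = 0.1948; check Q = 2579
Then add 0.1694 M of J.
Step 2:
                  X         J         G         B
  I         0.05357    0.7419    0.9688     5.256
  C        -0.01918  -0.05754   0.03836   0.03836
  E         0.03439    0.6844     1.007     5.294
  solve Keq expr → x = 0.01918; check Q = 2579
Then remove 0.1683 M of J.
Step 3:
                  X         J         G         B
  I         0.03439    0.5161     1.007     5.294
  C         0.01903    0.0571  -0.03806  -0.03806
  E         0.05342    0.5732    0.9691     5.256
  solve Keq expr → x = -0.01903; check Q = 2579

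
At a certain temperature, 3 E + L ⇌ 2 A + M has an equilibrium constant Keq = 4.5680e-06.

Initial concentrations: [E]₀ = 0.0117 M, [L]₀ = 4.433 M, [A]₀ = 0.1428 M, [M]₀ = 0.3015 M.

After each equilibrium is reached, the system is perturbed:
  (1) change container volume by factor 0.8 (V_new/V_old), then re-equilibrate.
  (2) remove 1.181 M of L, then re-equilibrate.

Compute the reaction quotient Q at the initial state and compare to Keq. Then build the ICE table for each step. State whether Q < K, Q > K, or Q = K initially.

Q₀ = 865.9 vs Keq = 4.5680e-06 ⇒ Q>K, reverse
Step 1:
                    E           L           A           M
  Initial      0.0117       4.433      0.1428      0.3015
  Change       0.2127      0.0709     -0.1418     -0.0709
  Equil        0.2244       4.504    0.001004      0.2306
  solve Keq expr → x = -0.0709; check Q = 4.5680e-06
Then change container volume by factor 0.8 (V_new/V_old).
Step 2:
                    E           L           A           M
  Initial      0.2805        5.63    0.001255      0.2883
  Change  -2.1945e-04 -7.3151e-05  1.4630e-04  7.3151e-05
  Equil        0.2803        5.63    0.001401      0.2883
  solve Keq expr → x = 7.3151e-05; check Q = 4.5680e-06
Then remove 1.181 M of L.
Step 3:
                    E           L           A           M
  Initial      0.2803       4.449    0.001401      0.2883
  Change   2.3086e-04  7.6954e-05 -1.5391e-04 -7.6954e-05
  Equil        0.2805       4.449    0.001247      0.2882
  solve Keq expr → x = -7.6954e-05; check Q = 4.5680e-06

Q₀ = 865.9; Q > K (proceeds reverse)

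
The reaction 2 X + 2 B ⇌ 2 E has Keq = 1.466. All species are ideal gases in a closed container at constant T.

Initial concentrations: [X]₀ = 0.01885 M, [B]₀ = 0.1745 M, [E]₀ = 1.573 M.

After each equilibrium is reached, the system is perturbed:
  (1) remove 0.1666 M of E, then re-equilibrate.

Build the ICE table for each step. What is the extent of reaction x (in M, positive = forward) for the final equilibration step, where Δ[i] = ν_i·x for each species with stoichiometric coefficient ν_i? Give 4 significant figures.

Q₀ = 2.2869e+05 vs Keq = 1.466 ⇒ Q>K, reverse
Step 1:
                  X         B         E
  init      0.01885    0.1745     1.573
  Δ          0.7376    0.7376   -0.7376
  eq         0.7565    0.9121    0.8354
  solve Keq expr → x = -0.3688; check Q = 1.466
Then remove 0.1666 M of E.
Step 2:
                  X         B         E
  init       0.7565    0.9121    0.6688
  Δ        -0.05644  -0.05644   0.05644
  eq            0.7    0.8557    0.7252
  solve Keq expr → x = 0.02822; check Q = 1.466

x = 0.02822 M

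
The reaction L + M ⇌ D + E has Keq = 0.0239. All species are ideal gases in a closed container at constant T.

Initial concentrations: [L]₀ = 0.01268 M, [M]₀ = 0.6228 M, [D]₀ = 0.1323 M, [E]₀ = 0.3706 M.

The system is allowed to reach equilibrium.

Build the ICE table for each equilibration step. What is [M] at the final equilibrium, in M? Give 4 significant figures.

[M]_eq = 0.7454 M

Q₀ = 6.209 vs Keq = 0.0239 ⇒ Q>K, reverse
Step 1:
                    L           M           D           E
  Initial     0.01268      0.6228      0.1323      0.3706
  Change       0.1226      0.1226     -0.1226     -0.1226
  Equil        0.1353      0.7454    0.009716       0.248
  solve Keq expr → x = -0.1226; check Q = 0.0239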